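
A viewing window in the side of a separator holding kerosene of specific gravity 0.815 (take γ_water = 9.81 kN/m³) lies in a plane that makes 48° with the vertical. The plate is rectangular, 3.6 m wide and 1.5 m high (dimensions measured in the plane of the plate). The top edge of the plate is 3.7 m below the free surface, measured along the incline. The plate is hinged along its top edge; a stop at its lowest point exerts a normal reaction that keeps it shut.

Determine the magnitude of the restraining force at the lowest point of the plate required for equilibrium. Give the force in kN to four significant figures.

P ≈ 67.89 kN

γ = 0.815 × 9.81 = 7.99515 kN/m³.
The plate makes 48° with the vertical, i.e. θ = 90° − 48° = 42° to the horizontal. Measuring y along the incline from the free-surface line, vertical depth h = y·sinθ with sinθ = 0.669131.
The centroid lies 1.5/2 = 0.75 m below the top edge, so y_c = 3.7 + 0.75 = 4.45 m and h_c = 4.45 × 0.669131 = 2.97763 m.
A = 3.6 × 1.5 = 5.4 m².
Resultant F = γ·h_c·A = 7.99515 × 2.97763 × 5.4 = 128.556 kN.
I_c = b·h³/12 = 3.6 × 1.5³/12 = 1.0125 m⁴.
Centre of pressure: y_p = y_c + I_c/(y_c·A) = 4.45 + 1.0125/(4.45 × 5.4) = 4.45 + 0.0421348 = 4.49213 m along the plane.
The resultant acts 0.75 + 0.0421348 = 0.792135 m (along the plate) below the hinge at the top edge, so the moment about the hinge is M = F × 0.792135 = 128.556 × 0.792135 = 101.834 kN·m.
A normal force at the bottom, 1.5 m from the hinge, must supply this moment: P = 101.834/1.5 = 67.8893 kN.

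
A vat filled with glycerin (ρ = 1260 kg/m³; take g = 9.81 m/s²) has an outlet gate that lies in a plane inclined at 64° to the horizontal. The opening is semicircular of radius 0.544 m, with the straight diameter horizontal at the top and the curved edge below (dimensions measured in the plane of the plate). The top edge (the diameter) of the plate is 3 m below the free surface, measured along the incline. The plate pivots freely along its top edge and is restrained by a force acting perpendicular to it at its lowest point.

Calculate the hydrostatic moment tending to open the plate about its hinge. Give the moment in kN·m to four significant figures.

γ = ρg = 1260 × 9.81 / 1000 = 12.3606 kN/m³.
Let θ = 64° be the plate's angle to the horizontal; measure y along the incline from where the plane meets the free surface. Vertical depth h = y·sinθ with sinθ = 0.898794.
The centroid of a semicircle lies 4r/(3π) = 0.230881 m from the diameter, here below the top edge, so y_c = 3 + 0.230881 = 3.23088 m and h_c = 3.23088 × 0.898794 = 2.9039 m.
A = πr²/2 = π × 0.544²/2 = 0.464855 m².
Resultant F = γ·h_c·A = 12.3606 × 2.9039 × 0.464855 = 16.6855 kN.
I_c = (π/8 − 8/(9π))·r⁴ = 0.109757 × 0.544⁴ = 0.00961231 m⁴.
Centre of pressure: y_p = y_c + I_c/(y_c·A) = 3.23088 + 0.00961231/(3.23088 × 0.464855) = 3.23088 + 0.00640014 = 3.23728 m along the plane.
The resultant acts 0.230881 + 0.00640014 = 0.237281 m (along the plate) below the hinge at the top edge, so the moment about the hinge is M = F × 0.237281 = 16.6855 × 0.237281 = 3.95915 kN·m.

M ≈ 3.959 kN·m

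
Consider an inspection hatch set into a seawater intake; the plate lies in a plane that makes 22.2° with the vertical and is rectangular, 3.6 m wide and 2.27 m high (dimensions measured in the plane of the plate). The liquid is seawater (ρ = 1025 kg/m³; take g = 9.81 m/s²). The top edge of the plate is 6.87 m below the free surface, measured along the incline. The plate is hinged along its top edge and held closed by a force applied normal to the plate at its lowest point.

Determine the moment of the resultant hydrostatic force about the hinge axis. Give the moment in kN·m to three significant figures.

γ = ρg = 1025 × 9.81 / 1000 = 10.05525 kN/m³.
The plate makes 22.2° with the vertical, i.e. θ = 90° − 22.2° = 67.8° to the horizontal. Measuring y along the incline from the free-surface line, vertical depth h = y·sinθ with sinθ = 0.925871.
The centroid lies 2.27/2 = 1.135 m below the top edge, so y_c = 6.87 + 1.135 = 8.005 m and h_c = 8.005 × 0.925871 = 7.4116 m.
A = 3.6 × 2.27 = 8.172 m².
Resultant F = γ·h_c·A = 10.05525 × 7.4116 × 8.172 = 609.022 kN.
I_c = b·h³/12 = 3.6 × 2.27³/12 = 3.50912 m⁴.
Centre of pressure: y_p = y_c + I_c/(y_c·A) = 8.005 + 3.50912/(8.005 × 8.172) = 8.005 + 0.0536424 = 8.05864 m along the plane.
The resultant acts 1.135 + 0.0536424 = 1.18864 m (along the plate) below the hinge at the top edge, so the moment about the hinge is M = F × 1.18864 = 609.022 × 1.18864 = 723.908 kN·m.

M ≈ 724 kN·m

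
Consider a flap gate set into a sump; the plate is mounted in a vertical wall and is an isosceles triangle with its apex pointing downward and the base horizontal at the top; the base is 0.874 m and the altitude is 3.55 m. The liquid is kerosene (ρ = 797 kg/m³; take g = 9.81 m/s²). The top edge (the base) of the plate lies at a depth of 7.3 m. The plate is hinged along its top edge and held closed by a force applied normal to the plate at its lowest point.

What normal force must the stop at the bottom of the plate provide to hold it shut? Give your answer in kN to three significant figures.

γ = ρg = 797 × 9.81 / 1000 = 7.81857 kN/m³.
With the apex down, the centroid sits h/3 = 3.55/3 = 1.18333 m below the base (the top edge), so the centroid depth is h_c = 7.3 + 1.18333 = 8.48333 m.
A = ½ × 0.874 × 3.55 = 1.55135 m².
Resultant F = γ·h_c·A = 7.81857 × 8.48333 × 1.55135 = 102.897 kN.
I_c = b·h³/36 = 0.874 × 3.55³/36 = 1.08616 m⁴.
Centre of pressure: y_p = y_c + I_c/(y_c·A) = 8.48333 + 1.08616/(8.48333 × 1.55135) = 8.48333 + 0.0825311 = 8.56586 m along the plane.
The resultant acts 1.18333 + 0.0825311 = 1.26586 m (along the plate) below the hinge at the top edge, so the moment about the hinge is M = F × 1.26586 = 102.897 × 1.26586 = 130.253 kN·m.
A normal force at the bottom, 3.55 m from the hinge, must supply this moment: P = 130.253/3.55 = 36.691 kN.

P ≈ 36.7 kN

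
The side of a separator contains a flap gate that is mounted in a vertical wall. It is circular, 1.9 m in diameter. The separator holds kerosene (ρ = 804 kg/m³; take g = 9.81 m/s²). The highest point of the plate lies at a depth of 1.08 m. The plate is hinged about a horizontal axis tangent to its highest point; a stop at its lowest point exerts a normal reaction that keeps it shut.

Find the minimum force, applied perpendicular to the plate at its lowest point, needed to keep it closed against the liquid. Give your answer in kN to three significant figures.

γ = ρg = 804 × 9.81 / 1000 = 7.88724 kN/m³.
The centroid is at the centre, 0.95 m below the top of the plate, so the centroid depth is h_c = 1.08 + 0.95 = 2.03 m.
A = π(0.95)² = 2.83529 m².
Resultant F = γ·h_c·A = 7.88724 × 2.03 × 2.83529 = 45.3961 kN.
I_c = πr⁴/4 = π × 0.95⁴/4 = 0.639712 m⁴.
Centre of pressure: y_p = y_c + I_c/(y_c·A) = 2.03 + 0.639712/(2.03 × 2.83529) = 2.03 + 0.111145 = 2.14114 m along the plane.
The resultant acts 0.95 + 0.111145 = 1.06115 m (along the plate) below the hinge at the top edge, so the moment about the hinge is M = F × 1.06115 = 45.3961 × 1.06115 = 48.1721 kN·m.
A normal force at the bottom, 1.9 m from the hinge, must supply this moment: P = 48.1721/1.9 = 25.3537 kN.

P ≈ 25.4 kN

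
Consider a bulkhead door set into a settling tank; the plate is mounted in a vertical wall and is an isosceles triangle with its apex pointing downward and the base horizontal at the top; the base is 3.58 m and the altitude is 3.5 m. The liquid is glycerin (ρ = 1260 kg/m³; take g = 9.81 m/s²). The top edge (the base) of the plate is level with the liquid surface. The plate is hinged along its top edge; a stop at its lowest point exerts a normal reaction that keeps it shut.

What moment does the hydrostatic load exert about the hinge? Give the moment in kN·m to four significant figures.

γ = ρg = 1260 × 9.81 / 1000 = 12.3606 kN/m³.
With the apex down, the centroid sits h/3 = 3.5/3 = 1.16667 m below the base (the top edge), so the centroid depth is h_c = 1.16667 m.
A = ½ × 3.58 × 3.5 = 6.265 m².
Resultant F = γ·h_c·A = 12.3606 × 1.16667 × 6.265 = 90.3459 kN.
I_c = b·h³/36 = 3.58 × 3.5³/36 = 4.26368 m⁴.
Centre of pressure: y_p = y_c + I_c/(y_c·A) = 1.16667 + 4.26368/(1.16667 × 6.265) = 1.16667 + 0.583332 = 1.75 m along the plane.
The resultant acts 1.16667 + 0.583332 = 1.75 m (along the plate) below the hinge at the top edge, so the moment about the hinge is M = F × 1.75 = 90.3459 × 1.75 = 158.105 kN·m.

M ≈ 158.1 kN·m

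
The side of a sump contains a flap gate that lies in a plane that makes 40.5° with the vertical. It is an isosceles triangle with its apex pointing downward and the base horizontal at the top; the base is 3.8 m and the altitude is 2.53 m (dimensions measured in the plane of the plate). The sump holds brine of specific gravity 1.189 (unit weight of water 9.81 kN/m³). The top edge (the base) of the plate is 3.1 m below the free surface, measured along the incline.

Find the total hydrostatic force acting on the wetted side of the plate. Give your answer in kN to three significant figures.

F ≈ 168 kN

γ = 1.189 × 9.81 = 11.66409 kN/m³.
The plate makes 40.5° with the vertical, i.e. θ = 90° − 40.5° = 49.5° to the horizontal. Measuring y along the incline from the free-surface line, vertical depth h = y·sinθ with sinθ = 0.760406.
With the apex down, the centroid sits h/3 = 2.53/3 = 0.843333 m below the base (the top edge), so y_c = 3.1 + 0.843333 = 3.94333 m and h_c = 3.94333 × 0.760406 = 2.99853 m.
A = ½ × 3.8 × 2.53 = 4.807 m².
Resultant F = γ·h_c·A = 11.66409 × 2.99853 × 4.807 = 168.125 kN.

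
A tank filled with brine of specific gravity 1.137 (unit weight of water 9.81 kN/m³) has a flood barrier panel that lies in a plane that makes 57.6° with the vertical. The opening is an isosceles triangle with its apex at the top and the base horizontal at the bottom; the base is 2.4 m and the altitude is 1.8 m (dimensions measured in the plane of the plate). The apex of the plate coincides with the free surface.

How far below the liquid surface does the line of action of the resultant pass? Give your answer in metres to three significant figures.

h_p = 0.723 m

γ = 1.137 × 9.81 = 11.15397 kN/m³.
The plate makes 57.6° with the vertical, i.e. θ = 90° − 57.6° = 32.4° to the horizontal. Measuring y along the incline from the free-surface line, vertical depth h = y·sinθ with sinθ = 0.535827.
With the apex up, the centroid sits 2h/3 = 2 × 1.8/3 = 1.2 m below the apex, so y_c = 1.2 m and h_c = 1.2 × 0.535827 = 0.642992 m.
A = ½ × 2.4 × 1.8 = 2.16 m².
Resultant F = γ·h_c·A = 11.15397 × 0.642992 × 2.16 = 15.4913 kN.
I_c = b·h³/36 = 2.4 × 1.8³/36 = 0.3888 m⁴.
Centre of pressure: y_p = y_c + I_c/(y_c·A) = 1.2 + 0.3888/(1.2 × 2.16) = 1.2 + 0.15 = 1.35 m along the plane.
Vertically, h_p = y_p·sinθ = 1.35 × 0.535827 = 0.723366 m.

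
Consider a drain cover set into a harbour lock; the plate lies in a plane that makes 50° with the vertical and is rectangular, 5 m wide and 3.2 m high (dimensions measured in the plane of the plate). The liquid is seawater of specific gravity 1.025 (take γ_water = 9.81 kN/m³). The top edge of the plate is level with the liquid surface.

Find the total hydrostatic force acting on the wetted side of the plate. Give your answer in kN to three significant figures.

F ≈ 165 kN

γ = 1.025 × 9.81 = 10.05525 kN/m³.
The plate makes 50° with the vertical, i.e. θ = 90° − 50° = 40° to the horizontal. Measuring y along the incline from the free-surface line, vertical depth h = y·sinθ with sinθ = 0.642788.
The centroid lies 3.2/2 = 1.6 m below the top edge, so y_c = 1.6 m and h_c = 1.6 × 0.642788 = 1.02846 m.
A = 5 × 3.2 = 16 m².
Resultant F = γ·h_c·A = 10.05525 × 1.02846 × 16 = 165.463 kN.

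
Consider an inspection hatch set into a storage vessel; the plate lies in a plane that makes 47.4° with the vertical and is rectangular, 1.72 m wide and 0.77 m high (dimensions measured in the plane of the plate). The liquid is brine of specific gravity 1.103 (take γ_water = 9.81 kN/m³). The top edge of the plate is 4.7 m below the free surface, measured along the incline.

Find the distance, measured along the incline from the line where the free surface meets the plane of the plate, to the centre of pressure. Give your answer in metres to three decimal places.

γ = 1.103 × 9.81 = 10.82043 kN/m³.
The plate makes 47.4° with the vertical, i.e. θ = 90° − 47.4° = 42.6° to the horizontal. Measuring y along the incline from the free-surface line, vertical depth h = y·sinθ with sinθ = 0.676876.
The centroid lies 0.77/2 = 0.385 m below the top edge, so y_c = 4.7 + 0.385 = 5.085 m and h_c = 5.085 × 0.676876 = 3.44191 m.
A = 1.72 × 0.77 = 1.3244 m².
Resultant F = γ·h_c·A = 10.82043 × 3.44191 × 1.3244 = 49.3246 kN.
I_c = b·h³/12 = 1.72 × 0.77³/12 = 0.0654364 m⁴.
Centre of pressure: y_p = y_c + I_c/(y_c·A) = 5.085 + 0.0654364/(5.085 × 1.3244) = 5.085 + 0.00971649 = 5.09472 m along the plane.

y_p = 5.095 m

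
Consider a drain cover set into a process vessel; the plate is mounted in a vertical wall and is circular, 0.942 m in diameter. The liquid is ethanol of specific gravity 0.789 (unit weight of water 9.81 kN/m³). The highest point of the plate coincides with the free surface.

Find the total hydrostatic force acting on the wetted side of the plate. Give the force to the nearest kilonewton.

γ = 0.789 × 9.81 = 7.74009 kN/m³.
The centroid is at the centre, 0.471 m below the top of the plate, so the centroid depth is h_c = 0.471 m.
A = π(0.471)² = 0.696934 m².
Resultant F = γ·h_c·A = 7.74009 × 0.471 × 0.696934 = 2.54073 kN.

F ≈ 3 kN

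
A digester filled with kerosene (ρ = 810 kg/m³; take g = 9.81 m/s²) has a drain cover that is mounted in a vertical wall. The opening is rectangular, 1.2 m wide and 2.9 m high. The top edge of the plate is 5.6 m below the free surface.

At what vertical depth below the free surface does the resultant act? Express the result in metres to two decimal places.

γ = ρg = 810 × 9.81 / 1000 = 7.9461 kN/m³.
The centroid lies 2.9/2 = 1.45 m below the top edge, so the centroid depth is h_c = 5.6 + 1.45 = 7.05 m.
A = 1.2 × 2.9 = 3.48 m².
Resultant F = γ·h_c·A = 7.9461 × 7.05 × 3.48 = 194.95 kN.
I_c = b·h³/12 = 1.2 × 2.9³/12 = 2.4389 m⁴.
Centre of pressure: y_p = y_c + I_c/(y_c·A) = 7.05 + 2.4389/(7.05 × 3.48) = 7.05 + 0.099409 = 7.14941 m along the plane.

h_p = 7.15 m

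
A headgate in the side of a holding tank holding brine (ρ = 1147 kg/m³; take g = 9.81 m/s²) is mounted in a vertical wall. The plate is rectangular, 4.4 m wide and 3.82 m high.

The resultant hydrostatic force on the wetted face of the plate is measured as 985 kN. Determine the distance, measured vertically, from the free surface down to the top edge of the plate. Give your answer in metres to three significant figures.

d_top ≈ 3.30 m

γ = ρg = 1147 × 9.81 / 1000 = 11.25207 kN/m³.
A = 4.4 × 3.82 = 16.808 m².
From F = γ·h_c·A, the centroid depth is h_c = 985/(11.25207 × 16.808) = 5.2082 m.
The centroid lies 3.82/2 = 1.91 m below the top edge, so the top edge sits at h_top = 5.2082 − 1.91 = 3.2982 m below the surface.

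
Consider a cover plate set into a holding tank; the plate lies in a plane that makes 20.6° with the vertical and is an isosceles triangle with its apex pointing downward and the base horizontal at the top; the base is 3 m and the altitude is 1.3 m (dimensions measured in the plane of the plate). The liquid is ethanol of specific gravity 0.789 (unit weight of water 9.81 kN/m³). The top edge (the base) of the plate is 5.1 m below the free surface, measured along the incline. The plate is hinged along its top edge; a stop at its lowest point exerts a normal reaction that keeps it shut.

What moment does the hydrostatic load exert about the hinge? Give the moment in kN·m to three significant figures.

γ = 0.789 × 9.81 = 7.74009 kN/m³.
The plate makes 20.6° with the vertical, i.e. θ = 90° − 20.6° = 69.4° to the horizontal. Measuring y along the incline from the free-surface line, vertical depth h = y·sinθ with sinθ = 0.936060.
With the apex down, the centroid sits h/3 = 1.3/3 = 0.433333 m below the base (the top edge), so y_c = 5.1 + 0.433333 = 5.53333 m and h_c = 5.53333 × 0.936060 = 5.17953 m.
A = ½ × 3 × 1.3 = 1.95 m².
Resultant F = γ·h_c·A = 7.74009 × 5.17953 × 1.95 = 78.1756 kN.
I_c = b·h³/36 = 3 × 1.3³/36 = 0.183083 m⁴.
Centre of pressure: y_p = y_c + I_c/(y_c·A) = 5.53333 + 0.183083/(5.53333 × 1.95) = 5.53333 + 0.0169679 = 5.5503 m along the plane.
The resultant acts 0.433333 + 0.0169679 = 0.450301 m (along the plate) below the hinge at the top edge, so the moment about the hinge is M = F × 0.450301 = 78.1756 × 0.450301 = 35.2026 kN·m.

M ≈ 35.2 kN·m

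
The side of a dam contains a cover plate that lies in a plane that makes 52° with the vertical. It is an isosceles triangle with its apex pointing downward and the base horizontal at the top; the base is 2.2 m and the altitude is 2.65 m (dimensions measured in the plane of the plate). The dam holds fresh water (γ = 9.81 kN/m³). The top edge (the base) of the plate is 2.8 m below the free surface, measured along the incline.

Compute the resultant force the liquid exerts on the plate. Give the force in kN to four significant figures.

F ≈ 64.85 kN

γ = 9.81 kN/m³.
The plate makes 52° with the vertical, i.e. θ = 90° − 52° = 38° to the horizontal. Measuring y along the incline from the free-surface line, vertical depth h = y·sinθ with sinθ = 0.615661.
With the apex down, the centroid sits h/3 = 2.65/3 = 0.883333 m below the base (the top edge), so y_c = 2.8 + 0.883333 = 3.68333 m and h_c = 3.68333 × 0.615661 = 2.26768 m.
A = ½ × 2.2 × 2.65 = 2.915 m².
Resultant F = γ·h_c·A = 9.81 × 2.26768 × 2.915 = 64.8469 kN.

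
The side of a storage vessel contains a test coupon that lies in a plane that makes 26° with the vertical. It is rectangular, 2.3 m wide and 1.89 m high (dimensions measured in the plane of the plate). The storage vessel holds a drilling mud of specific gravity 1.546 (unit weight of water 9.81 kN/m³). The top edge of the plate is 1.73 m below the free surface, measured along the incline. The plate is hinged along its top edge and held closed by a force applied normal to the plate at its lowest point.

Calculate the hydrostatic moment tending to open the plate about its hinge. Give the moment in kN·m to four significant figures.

γ = 1.546 × 9.81 = 15.16626 kN/m³.
The plate makes 26° with the vertical, i.e. θ = 90° − 26° = 64° to the horizontal. Measuring y along the incline from the free-surface line, vertical depth h = y·sinθ with sinθ = 0.898794.
The centroid lies 1.89/2 = 0.945 m below the top edge, so y_c = 1.73 + 0.945 = 2.675 m and h_c = 2.675 × 0.898794 = 2.40427 m.
A = 2.3 × 1.89 = 4.347 m².
Resultant F = γ·h_c·A = 15.16626 × 2.40427 × 4.347 = 158.508 kN.
I_c = b·h³/12 = 2.3 × 1.89³/12 = 1.29399 m⁴.
Centre of pressure: y_p = y_c + I_c/(y_c·A) = 2.675 + 1.29399/(2.675 × 4.347) = 2.675 + 0.11128 = 2.78628 m along the plane.
The resultant acts 0.945 + 0.11128 = 1.05628 m (along the plate) below the hinge at the top edge, so the moment about the hinge is M = F × 1.05628 = 158.508 × 1.05628 = 167.429 kN·m.

M ≈ 167.4 kN·m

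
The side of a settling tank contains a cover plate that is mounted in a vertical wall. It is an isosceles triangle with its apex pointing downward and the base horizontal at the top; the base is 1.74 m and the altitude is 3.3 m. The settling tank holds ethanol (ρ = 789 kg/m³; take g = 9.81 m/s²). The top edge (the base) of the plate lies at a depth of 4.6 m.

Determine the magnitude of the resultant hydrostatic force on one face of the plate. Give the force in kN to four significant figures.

γ = ρg = 789 × 9.81 / 1000 = 7.74009 kN/m³.
With the apex down, the centroid sits h/3 = 3.3/3 = 1.1 m below the base (the top edge), so the centroid depth is h_c = 4.6 + 1.1 = 5.7 m.
A = ½ × 1.74 × 3.3 = 2.871 m².
Resultant F = γ·h_c·A = 7.74009 × 5.7 × 2.871 = 126.664 kN.

F ≈ 126.7 kN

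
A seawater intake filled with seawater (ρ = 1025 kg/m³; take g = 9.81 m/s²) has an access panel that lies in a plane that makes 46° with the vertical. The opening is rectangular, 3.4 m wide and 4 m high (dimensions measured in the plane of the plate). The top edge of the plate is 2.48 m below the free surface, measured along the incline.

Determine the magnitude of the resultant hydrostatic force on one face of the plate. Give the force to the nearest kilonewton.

γ = ρg = 1025 × 9.81 / 1000 = 10.05525 kN/m³.
The plate makes 46° with the vertical, i.e. θ = 90° − 46° = 44° to the horizontal. Measuring y along the incline from the free-surface line, vertical depth h = y·sinθ with sinθ = 0.694658.
The centroid lies 4/2 = 2 m below the top edge, so y_c = 2.48 + 2 = 4.48 m and h_c = 4.48 × 0.694658 = 3.11207 m.
A = 3.4 × 4 = 13.6 m².
Resultant F = γ·h_c·A = 10.05525 × 3.11207 × 13.6 = 425.58 kN.

F ≈ 426 kN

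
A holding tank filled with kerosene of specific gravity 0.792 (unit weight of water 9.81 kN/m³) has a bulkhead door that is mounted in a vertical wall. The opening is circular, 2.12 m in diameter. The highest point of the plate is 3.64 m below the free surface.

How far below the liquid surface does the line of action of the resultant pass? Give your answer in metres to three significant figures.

h_p = 4.76 m

γ = 0.792 × 9.81 = 7.76952 kN/m³.
The centroid is at the centre, 1.06 m below the top of the plate, so the centroid depth is h_c = 3.64 + 1.06 = 4.7 m.
A = π(1.06)² = 3.52989 m².
Resultant F = γ·h_c·A = 7.76952 × 4.7 × 3.52989 = 128.9 kN.
I_c = πr⁴/4 = π × 1.06⁴/4 = 0.991547 m⁴.
Centre of pressure: y_p = y_c + I_c/(y_c·A) = 4.7 + 0.991547/(4.7 × 3.52989) = 4.7 + 0.059766 = 4.75977 m along the plane.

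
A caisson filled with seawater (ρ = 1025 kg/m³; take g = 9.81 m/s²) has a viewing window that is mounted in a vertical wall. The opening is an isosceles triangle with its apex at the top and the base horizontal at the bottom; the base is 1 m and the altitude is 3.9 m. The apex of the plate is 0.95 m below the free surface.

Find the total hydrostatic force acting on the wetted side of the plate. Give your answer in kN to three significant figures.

F ≈ 69.6 kN

γ = ρg = 1025 × 9.81 / 1000 = 10.05525 kN/m³.
With the apex up, the centroid sits 2h/3 = 2 × 3.9/3 = 2.6 m below the apex, so the centroid depth is h_c = 0.95 + 2.6 = 3.55 m.
A = ½ × 1 × 3.9 = 1.95 m².
Resultant F = γ·h_c·A = 10.05525 × 3.55 × 1.95 = 69.6075 kN.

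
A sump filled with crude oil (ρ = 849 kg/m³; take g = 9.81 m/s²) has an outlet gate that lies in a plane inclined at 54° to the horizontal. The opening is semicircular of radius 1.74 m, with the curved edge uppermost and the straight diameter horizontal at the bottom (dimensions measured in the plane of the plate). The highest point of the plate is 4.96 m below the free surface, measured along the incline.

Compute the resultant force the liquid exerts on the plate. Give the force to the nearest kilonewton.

γ = ρg = 849 × 9.81 / 1000 = 8.32869 kN/m³.
Let θ = 54° be the plate's angle to the horizontal; measure y along the incline from where the plane meets the free surface. Vertical depth h = y·sinθ with sinθ = 0.809017.
The centroid lies 4r/(3π) = 0.738479 m above the diameter, so r − 4r/(3π) = 1.74 − 0.738479 = 1.00152 m below the topmost point, so y_c = 4.96 + 1.00152 = 5.96152 m and h_c = 5.96152 × 0.809017 = 4.82297 m.
A = πr²/2 = π × 1.74²/2 = 4.75574 m².
Resultant F = γ·h_c·A = 8.32869 × 4.82297 × 4.75574 = 191.033 kN.

F ≈ 191 kN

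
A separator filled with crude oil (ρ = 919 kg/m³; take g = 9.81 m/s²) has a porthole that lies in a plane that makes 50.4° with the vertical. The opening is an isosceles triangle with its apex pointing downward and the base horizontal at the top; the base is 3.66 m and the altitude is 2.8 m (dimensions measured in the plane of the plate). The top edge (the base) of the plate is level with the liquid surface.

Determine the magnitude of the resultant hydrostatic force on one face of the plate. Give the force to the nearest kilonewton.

F ≈ 27 kN

γ = ρg = 919 × 9.81 / 1000 = 9.01539 kN/m³.
The plate makes 50.4° with the vertical, i.e. θ = 90° − 50.4° = 39.6° to the horizontal. Measuring y along the incline from the free-surface line, vertical depth h = y·sinθ with sinθ = 0.637424.
With the apex down, the centroid sits h/3 = 2.8/3 = 0.933333 m below the base (the top edge), so y_c = 0.933333 m and h_c = 0.933333 × 0.637424 = 0.594929 m.
A = ½ × 3.66 × 2.8 = 5.124 m².
Resultant F = γ·h_c·A = 9.01539 × 0.594929 × 5.124 = 27.4827 kN.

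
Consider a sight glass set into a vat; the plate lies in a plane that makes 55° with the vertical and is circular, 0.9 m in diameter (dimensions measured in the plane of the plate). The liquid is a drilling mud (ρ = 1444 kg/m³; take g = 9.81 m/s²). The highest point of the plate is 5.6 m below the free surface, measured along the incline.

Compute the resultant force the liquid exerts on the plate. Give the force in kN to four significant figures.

γ = ρg = 1444 × 9.81 / 1000 = 14.16564 kN/m³.
The plate makes 55° with the vertical, i.e. θ = 90° − 55° = 35° to the horizontal. Measuring y along the incline from the free-surface line, vertical depth h = y·sinθ with sinθ = 0.573576.
The centroid is at the centre, 0.45 m below the top of the plate, so y_c = 5.6 + 0.45 = 6.05 m and h_c = 6.05 × 0.573576 = 3.47013 m.
A = π(0.45)² = 0.636173 m².
Resultant F = γ·h_c·A = 14.16564 × 3.47013 × 0.636173 = 31.2721 kN.

F ≈ 31.27 kN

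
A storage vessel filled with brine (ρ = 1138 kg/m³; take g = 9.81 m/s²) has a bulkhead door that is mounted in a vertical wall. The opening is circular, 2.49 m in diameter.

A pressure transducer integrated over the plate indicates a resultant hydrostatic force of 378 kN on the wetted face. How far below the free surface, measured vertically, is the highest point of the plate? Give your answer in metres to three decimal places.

γ = ρg = 1138 × 9.81 / 1000 = 11.16378 kN/m³.
A = π(1.245)² = 4.86955 m².
From F = γ·h_c·A, the centroid depth is h_c = 378/(11.16378 × 4.86955) = 6.95331 m.
The centroid is at the centre, 1.245 m below the top of the plate, so the highest point sits at h_top = 6.95331 − 1.245 = 5.70831 m below the surface.

d_top ≈ 5.708 m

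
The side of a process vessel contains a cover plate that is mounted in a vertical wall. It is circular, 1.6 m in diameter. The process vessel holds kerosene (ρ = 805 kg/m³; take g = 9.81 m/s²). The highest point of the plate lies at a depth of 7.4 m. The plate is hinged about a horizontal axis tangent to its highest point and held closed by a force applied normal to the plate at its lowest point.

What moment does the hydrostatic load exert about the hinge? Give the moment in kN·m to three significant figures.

γ = ρg = 805 × 9.81 / 1000 = 7.89705 kN/m³.
The centroid is at the centre, 0.8 m below the top of the plate, so the centroid depth is h_c = 7.4 + 0.8 = 8.2 m.
A = π(0.8)² = 2.01062 m².
Resultant F = γ·h_c·A = 7.89705 × 8.2 × 2.01062 = 130.199 kN.
I_c = πr⁴/4 = π × 0.8⁴/4 = 0.321699 m⁴.
Centre of pressure: y_p = y_c + I_c/(y_c·A) = 8.2 + 0.321699/(8.2 × 2.01062) = 8.2 + 0.0195122 = 8.21951 m along the plane.
The resultant acts 0.8 + 0.0195122 = 0.819512 m (along the plate) below the hinge at the top edge, so the moment about the hinge is M = F × 0.819512 = 130.199 × 0.819512 = 106.7 kN·m.

M ≈ 107 kN·m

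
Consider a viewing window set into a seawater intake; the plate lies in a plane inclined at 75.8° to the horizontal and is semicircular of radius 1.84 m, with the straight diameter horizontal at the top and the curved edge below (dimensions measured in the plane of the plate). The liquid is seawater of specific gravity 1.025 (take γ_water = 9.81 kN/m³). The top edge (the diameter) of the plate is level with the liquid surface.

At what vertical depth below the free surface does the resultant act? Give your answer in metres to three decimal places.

h_p = 1.051 m

γ = 1.025 × 9.81 = 10.05525 kN/m³.
Let θ = 75.8° be the plate's angle to the horizontal; measure y along the incline from where the plane meets the free surface. Vertical depth h = y·sinθ with sinθ = 0.969445.
The centroid of a semicircle lies 4r/(3π) = 0.78092 m from the diameter, here below the top edge, so y_c = 0.78092 m and h_c = 0.78092 × 0.969445 = 0.757059 m.
A = πr²/2 = π × 1.84²/2 = 5.31809 m².
Resultant F = γ·h_c·A = 10.05525 × 0.757059 × 5.31809 = 40.4835 kN.
I_c = (π/8 − 8/(9π))·r⁴ = 0.109757 × 1.84⁴ = 1.25807 m⁴.
Centre of pressure: y_p = y_c + I_c/(y_c·A) = 0.78092 + 1.25807/(0.78092 × 5.31809) = 0.78092 + 0.30293 = 1.08385 m along the plane.
Vertically, h_p = y_p·sinθ = 1.08385 × 0.969445 = 1.05073 m.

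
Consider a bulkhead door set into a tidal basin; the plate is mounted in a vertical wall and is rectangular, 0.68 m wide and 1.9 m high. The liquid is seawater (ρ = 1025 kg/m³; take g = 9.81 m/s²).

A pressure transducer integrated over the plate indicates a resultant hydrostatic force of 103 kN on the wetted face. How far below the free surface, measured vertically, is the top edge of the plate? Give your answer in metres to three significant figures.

d_top ≈ 6.98 m

γ = ρg = 1025 × 9.81 / 1000 = 10.05525 kN/m³.
A = 0.68 × 1.9 = 1.292 m².
From F = γ·h_c·A, the centroid depth is h_c = 103/(10.05525 × 1.292) = 7.92833 m.
The centroid lies 1.9/2 = 0.95 m below the top edge, so the top edge sits at h_top = 7.92833 − 0.95 = 6.97833 m below the surface.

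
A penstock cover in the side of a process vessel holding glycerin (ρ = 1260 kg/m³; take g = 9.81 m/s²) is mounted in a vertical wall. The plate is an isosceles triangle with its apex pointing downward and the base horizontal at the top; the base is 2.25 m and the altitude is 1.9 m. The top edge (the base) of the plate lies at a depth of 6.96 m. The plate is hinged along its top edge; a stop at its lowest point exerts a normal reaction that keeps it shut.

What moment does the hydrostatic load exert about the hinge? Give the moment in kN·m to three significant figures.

γ = ρg = 1260 × 9.81 / 1000 = 12.3606 kN/m³.
With the apex down, the centroid sits h/3 = 1.9/3 = 0.633333 m below the base (the top edge), so the centroid depth is h_c = 6.96 + 0.633333 = 7.59333 m.
A = ½ × 2.25 × 1.9 = 2.1375 m².
Resultant F = γ·h_c·A = 12.3606 × 7.59333 × 2.1375 = 200.622 kN.
I_c = b·h³/36 = 2.25 × 1.9³/36 = 0.428687 m⁴.
Centre of pressure: y_p = y_c + I_c/(y_c·A) = 7.59333 + 0.428687/(7.59333 × 2.1375) = 7.59333 + 0.026412 = 7.61974 m along the plane.
The resultant acts 0.633333 + 0.026412 = 0.659745 m (along the plate) below the hinge at the top edge, so the moment about the hinge is M = F × 0.659745 = 200.622 × 0.659745 = 132.359 kN·m.

M ≈ 132 kN·m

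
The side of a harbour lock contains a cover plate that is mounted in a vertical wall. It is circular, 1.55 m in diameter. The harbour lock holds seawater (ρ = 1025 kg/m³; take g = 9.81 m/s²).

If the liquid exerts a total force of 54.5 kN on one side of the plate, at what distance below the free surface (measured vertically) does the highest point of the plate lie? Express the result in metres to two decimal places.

d_top ≈ 2.10 m

γ = ρg = 1025 × 9.81 / 1000 = 10.05525 kN/m³.
A = π(0.775)² = 1.88692 m².
From F = γ·h_c·A, the centroid depth is h_c = 54.5/(10.05525 × 1.88692) = 2.87243 m.
The centroid is at the centre, 0.775 m below the top of the plate, so the highest point sits at h_top = 2.87243 − 0.775 = 2.09743 m below the surface.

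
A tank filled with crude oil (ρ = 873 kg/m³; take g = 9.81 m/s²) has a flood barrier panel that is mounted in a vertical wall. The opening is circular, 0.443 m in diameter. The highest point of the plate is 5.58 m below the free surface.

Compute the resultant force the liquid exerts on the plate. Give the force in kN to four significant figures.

γ = ρg = 873 × 9.81 / 1000 = 8.56413 kN/m³.
The centroid is at the centre, 0.2215 m below the top of the plate, so the centroid depth is h_c = 5.58 + 0.2215 = 5.8015 m.
A = π(0.2215)² = 0.154134 m².
Resultant F = γ·h_c·A = 8.56413 × 5.8015 × 0.154134 = 7.65812 kN.

F ≈ 7.658 kN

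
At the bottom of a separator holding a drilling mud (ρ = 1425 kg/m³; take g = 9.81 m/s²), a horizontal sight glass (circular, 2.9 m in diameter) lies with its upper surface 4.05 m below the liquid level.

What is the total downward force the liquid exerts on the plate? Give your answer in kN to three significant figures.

γ = ρg = 1425 × 9.81 / 1000 = 13.97925 kN/m³.
The plate is horizontal, so pressure is uniform at p = γ·h = 13.97925 × 4.05 = 56.616 kN/m².
A = π(1.45)² = 6.6052 m².
F = p·A = 56.616 × 6.6052 = 373.96 kN.

F ≈ 374 kN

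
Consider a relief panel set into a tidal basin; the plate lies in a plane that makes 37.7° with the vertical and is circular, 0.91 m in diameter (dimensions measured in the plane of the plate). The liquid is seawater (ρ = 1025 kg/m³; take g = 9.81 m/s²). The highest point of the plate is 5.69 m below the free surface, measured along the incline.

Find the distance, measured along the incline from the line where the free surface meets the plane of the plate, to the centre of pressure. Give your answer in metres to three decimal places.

y_p = 6.153 m

γ = ρg = 1025 × 9.81 / 1000 = 10.05525 kN/m³.
The plate makes 37.7° with the vertical, i.e. θ = 90° − 37.7° = 52.3° to the horizontal. Measuring y along the incline from the free-surface line, vertical depth h = y·sinθ with sinθ = 0.791224.
The centroid is at the centre, 0.455 m below the top of the plate, so y_c = 5.69 + 0.455 = 6.145 m and h_c = 6.145 × 0.791224 = 4.86207 m.
A = π(0.455)² = 0.650388 m².
Resultant F = γ·h_c·A = 10.05525 × 4.86207 × 0.650388 = 31.797 kN.
I_c = πr⁴/4 = π × 0.455⁴/4 = 0.0336617 m⁴.
Centre of pressure: y_p = y_c + I_c/(y_c·A) = 6.145 + 0.0336617/(6.145 × 0.650388) = 6.145 + 0.00842251 = 6.15342 m along the plane.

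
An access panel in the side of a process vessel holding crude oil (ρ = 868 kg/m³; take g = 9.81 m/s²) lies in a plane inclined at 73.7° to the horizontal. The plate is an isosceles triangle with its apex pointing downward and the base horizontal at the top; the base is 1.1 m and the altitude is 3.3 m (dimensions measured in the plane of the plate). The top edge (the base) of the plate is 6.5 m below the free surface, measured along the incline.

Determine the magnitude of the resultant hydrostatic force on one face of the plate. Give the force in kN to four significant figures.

F ≈ 112.7 kN

γ = ρg = 868 × 9.81 / 1000 = 8.51508 kN/m³.
Let θ = 73.7° be the plate's angle to the horizontal; measure y along the incline from where the plane meets the free surface. Vertical depth h = y·sinθ with sinθ = 0.959805.
With the apex down, the centroid sits h/3 = 3.3/3 = 1.1 m below the base (the top edge), so y_c = 6.5 + 1.1 = 7.6 m and h_c = 7.6 × 0.959805 = 7.29452 m.
A = ½ × 1.1 × 3.3 = 1.815 m².
Resultant F = γ·h_c·A = 8.51508 × 7.29452 × 1.815 = 112.736 kN.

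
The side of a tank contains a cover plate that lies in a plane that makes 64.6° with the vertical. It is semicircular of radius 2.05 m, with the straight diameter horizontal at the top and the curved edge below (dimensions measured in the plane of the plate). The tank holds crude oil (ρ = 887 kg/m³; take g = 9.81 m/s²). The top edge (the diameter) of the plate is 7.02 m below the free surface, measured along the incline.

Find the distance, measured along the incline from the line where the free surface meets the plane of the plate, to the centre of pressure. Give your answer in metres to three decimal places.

γ = ρg = 887 × 9.81 / 1000 = 8.70147 kN/m³.
The plate makes 64.6° with the vertical, i.e. θ = 90° − 64.6° = 25.4° to the horizontal. Measuring y along the incline from the free-surface line, vertical depth h = y·sinθ with sinθ = 0.428935.
The centroid of a semicircle lies 4r/(3π) = 0.870047 m from the diameter, here below the top edge, so y_c = 7.02 + 0.870047 = 7.89005 m and h_c = 7.89005 × 0.428935 = 3.38432 m.
A = πr²/2 = π × 2.05²/2 = 6.60127 m².
Resultant F = γ·h_c·A = 8.70147 × 3.38432 × 6.60127 = 194.398 kN.
I_c = (π/8 − 8/(9π))·r⁴ = 0.109757 × 2.05⁴ = 1.93842 m⁴.
Centre of pressure: y_p = y_c + I_c/(y_c·A) = 7.89005 + 1.93842/(7.89005 × 6.60127) = 7.89005 + 0.0372169 = 7.92727 m along the plane.

y_p = 7.927 m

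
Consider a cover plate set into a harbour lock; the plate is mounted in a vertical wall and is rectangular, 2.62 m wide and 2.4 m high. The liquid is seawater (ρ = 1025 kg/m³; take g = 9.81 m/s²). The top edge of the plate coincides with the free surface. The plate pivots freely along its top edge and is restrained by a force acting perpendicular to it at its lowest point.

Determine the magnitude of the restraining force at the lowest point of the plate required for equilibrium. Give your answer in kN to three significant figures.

γ = ρg = 1025 × 9.81 / 1000 = 10.05525 kN/m³.
The centroid lies 2.4/2 = 1.2 m below the top edge, so the centroid depth is h_c = 1.2 m.
A = 2.62 × 2.4 = 6.288 m².
Resultant F = γ·h_c·A = 10.05525 × 1.2 × 6.288 = 75.8729 kN.
I_c = b·h³/12 = 2.62 × 2.4³/12 = 3.01824 m⁴.
Centre of pressure: y_p = y_c + I_c/(y_c·A) = 1.2 + 3.01824/(1.2 × 6.288) = 1.2 + 0.4 = 1.6 m along the plane.
The resultant acts 1.2 + 0.4 = 1.6 m (along the plate) below the hinge at the top edge, so the moment about the hinge is M = F × 1.6 = 75.8729 × 1.6 = 121.397 kN·m.
A normal force at the bottom, 2.4 m from the hinge, must supply this moment: P = 121.397/2.4 = 50.5821 kN.

P ≈ 50.6 kN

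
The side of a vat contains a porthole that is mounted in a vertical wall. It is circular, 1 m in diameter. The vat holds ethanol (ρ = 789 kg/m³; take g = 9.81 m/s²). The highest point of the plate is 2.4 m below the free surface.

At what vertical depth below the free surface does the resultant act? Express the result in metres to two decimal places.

h_p = 2.92 m

γ = ρg = 789 × 9.81 / 1000 = 7.74009 kN/m³.
The centroid is at the centre, 0.5 m below the top of the plate, so the centroid depth is h_c = 2.4 + 0.5 = 2.9 m.
A = π(0.5)² = 0.785398 m².
Resultant F = γ·h_c·A = 7.74009 × 2.9 × 0.785398 = 17.6292 kN.
I_c = πr⁴/4 = π × 0.5⁴/4 = 0.0490874 m⁴.
Centre of pressure: y_p = y_c + I_c/(y_c·A) = 2.9 + 0.0490874/(2.9 × 0.785398) = 2.9 + 0.0215517 = 2.92155 m along the plane.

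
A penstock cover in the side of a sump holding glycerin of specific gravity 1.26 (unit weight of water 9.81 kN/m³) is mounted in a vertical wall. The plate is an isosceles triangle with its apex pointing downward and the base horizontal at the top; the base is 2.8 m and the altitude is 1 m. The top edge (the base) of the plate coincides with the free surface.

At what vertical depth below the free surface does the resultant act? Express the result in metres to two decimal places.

h_p = 0.50 m

γ = 1.26 × 9.81 = 12.3606 kN/m³.
With the apex down, the centroid sits h/3 = 1/3 = 0.333333 m below the base (the top edge), so the centroid depth is h_c = 0.333333 m.
A = ½ × 2.8 × 1 = 1.4 m².
Resultant F = γ·h_c·A = 12.3606 × 0.333333 × 1.4 = 5.76827 kN.
I_c = b·h³/36 = 2.8 × 1³/36 = 0.0777778 m⁴.
Centre of pressure: y_p = y_c + I_c/(y_c·A) = 0.333333 + 0.0777778/(0.333333 × 1.4) = 0.333333 + 0.166667 = 0.5 m along the plane.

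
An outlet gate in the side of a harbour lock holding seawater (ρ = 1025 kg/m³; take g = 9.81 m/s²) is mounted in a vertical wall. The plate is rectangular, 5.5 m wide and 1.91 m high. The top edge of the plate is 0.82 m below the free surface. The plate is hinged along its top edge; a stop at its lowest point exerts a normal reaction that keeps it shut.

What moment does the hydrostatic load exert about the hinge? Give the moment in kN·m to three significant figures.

γ = ρg = 1025 × 9.81 / 1000 = 10.05525 kN/m³.
The centroid lies 1.91/2 = 0.955 m below the top edge, so the centroid depth is h_c = 0.82 + 0.955 = 1.775 m.
A = 5.5 × 1.91 = 10.505 m².
Resultant F = γ·h_c·A = 10.05525 × 1.775 × 10.505 = 187.494 kN.
I_c = b·h³/12 = 5.5 × 1.91³/12 = 3.19361 m⁴.
Centre of pressure: y_p = y_c + I_c/(y_c·A) = 1.775 + 3.19361/(1.775 × 10.505) = 1.775 + 0.171272 = 1.94627 m along the plane.
The resultant acts 0.955 + 0.171272 = 1.12627 m (along the plate) below the hinge at the top edge, so the moment about the hinge is M = F × 1.12627 = 187.494 × 1.12627 = 211.169 kN·m.

M ≈ 211 kN·m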